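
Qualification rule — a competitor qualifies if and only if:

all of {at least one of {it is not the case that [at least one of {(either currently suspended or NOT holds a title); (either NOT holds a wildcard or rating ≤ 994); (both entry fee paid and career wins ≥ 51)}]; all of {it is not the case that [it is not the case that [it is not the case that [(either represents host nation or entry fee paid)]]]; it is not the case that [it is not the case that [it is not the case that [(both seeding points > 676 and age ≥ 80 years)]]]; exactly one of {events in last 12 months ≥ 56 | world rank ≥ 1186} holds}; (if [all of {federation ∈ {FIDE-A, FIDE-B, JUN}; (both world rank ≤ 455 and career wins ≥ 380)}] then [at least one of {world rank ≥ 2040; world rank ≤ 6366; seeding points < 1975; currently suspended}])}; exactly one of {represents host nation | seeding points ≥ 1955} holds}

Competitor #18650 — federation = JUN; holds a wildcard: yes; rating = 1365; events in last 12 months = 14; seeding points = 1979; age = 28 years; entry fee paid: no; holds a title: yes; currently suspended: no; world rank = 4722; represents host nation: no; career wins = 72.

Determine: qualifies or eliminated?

Atomic conditions:
  currently suspended: no → false
  NOT holds a title: yes → false
  NOT holds a wildcard: yes → false
  rating ≤ 994: 1365 ≤ 994 is false
  entry fee paid: no → false
  career wins ≥ 51: 72 ≥ 51 is true
  represents host nation: no → false
  seeding points > 676: 1979 > 676 is true
  age ≥ 80 years: 28 ≥ 80 is false
  events in last 12 months ≥ 56: 14 ≥ 56 is false
  world rank ≥ 1186: 4722 ≥ 1186 is true
  federation ∈ {FIDE-A, FIDE-B, JUN}: JUN is in the set → true
  world rank ≤ 455: 4722 ≤ 455 is false
  career wins ≥ 380: 72 ≥ 380 is false
  world rank ≥ 2040: 4722 ≥ 2040 is true
  world rank ≤ 6366: 4722 ≤ 6366 is true
  seeding points < 1975: 1979 < 1975 is false
  seeding points ≥ 1955: 1979 ≥ 1955 is true
Combine:
[1.1.1.1] false OR false = false
[1.1.1.2] false OR false = false
[1.1.1.3] false AND true = false
[1.1.1] false OR false OR false = false
[1.1] NOT false = true
[1.2.1.1.1.1] false OR false = false
[1.2.1.1.1] NOT false = true
[1.2.1.1] NOT true = false
[1.2.1] NOT false = true
[1.2.2.1.1.1] true AND false = false
[1.2.2.1.1] NOT false = true
[1.2.2.1] NOT true = false
[1.2.2] NOT false = true
[1.2.3] exactly-one(false, true) = true
[1.2] true AND true AND true = true
[1.3.1.2] false AND false = false
[1.3.1] true AND false = false
[1.3.2] true OR true OR false OR false = true
[1.3] false → true (antecedent false ⇒ implication holds) = true
[1] true OR true OR true = true
[2] exactly-one(false, true) = true
[root] true AND true = true
Overall: true → qualifies

Qualifies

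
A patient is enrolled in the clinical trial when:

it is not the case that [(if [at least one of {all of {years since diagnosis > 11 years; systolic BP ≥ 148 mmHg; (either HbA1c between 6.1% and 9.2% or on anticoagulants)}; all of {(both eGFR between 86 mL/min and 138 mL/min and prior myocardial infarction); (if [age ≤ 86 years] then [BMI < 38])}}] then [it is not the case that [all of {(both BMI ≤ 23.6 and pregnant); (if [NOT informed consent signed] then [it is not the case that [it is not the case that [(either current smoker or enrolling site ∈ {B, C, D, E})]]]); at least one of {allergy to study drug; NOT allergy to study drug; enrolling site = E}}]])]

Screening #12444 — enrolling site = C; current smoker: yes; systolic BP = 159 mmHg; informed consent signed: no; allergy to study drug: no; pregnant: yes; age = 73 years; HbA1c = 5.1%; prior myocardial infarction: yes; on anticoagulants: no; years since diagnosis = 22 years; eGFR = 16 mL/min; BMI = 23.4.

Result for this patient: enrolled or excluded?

Excluded

Atomic conditions:
  years since diagnosis > 11 years: 22 > 11 is true
  systolic BP ≥ 148 mmHg: 159 ≥ 148 is true
  HbA1c between 6.1% and 9.2%: 5.1 in [6.1, 9.2] is false
  on anticoagulants: no → false
  eGFR between 86 mL/min and 138 mL/min: 16 in [86, 138] is false
  prior myocardial infarction: yes → true
  age ≤ 86 years: 73 ≤ 86 is true
  BMI < 38: 23.4 < 38 is true
  BMI ≤ 23.6: 23.4 ≤ 23.6 is true
  pregnant: yes → true
  NOT informed consent signed: no → true
  current smoker: yes → true
  enrolling site ∈ {B, C, D, E}: C is in the set → true
  allergy to study drug: no → false
  NOT allergy to study drug: no → true
  enrolling site = E: C == E is false
Combine:
[1.1.1.3] false OR false = false
[1.1.1] true AND true AND false = false
[1.1.2.1] false AND true = false
[1.1.2.2] true → true = true
[1.1.2] false AND true = false
[1.1] false OR false = false
[1.2.1.1] true AND true = true
[1.2.1.2.2.1.1] true OR true = true
[1.2.1.2.2.1] NOT true = false
[1.2.1.2.2] NOT false = true
[1.2.1.2] true → true = true
[1.2.1.3] false OR true OR false = true
[1.2.1] true AND true AND true = true
[1.2] NOT true = false
[1] false → false (antecedent false ⇒ implication holds) = true
[root] NOT true = false
Overall: false → excluded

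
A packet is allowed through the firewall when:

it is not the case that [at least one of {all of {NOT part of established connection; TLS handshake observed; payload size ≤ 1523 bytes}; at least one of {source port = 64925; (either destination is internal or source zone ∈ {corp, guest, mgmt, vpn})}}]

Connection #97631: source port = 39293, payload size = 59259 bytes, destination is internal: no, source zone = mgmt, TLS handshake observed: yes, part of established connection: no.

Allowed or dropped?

Atomic conditions:
  NOT part of established connection: no → true
  TLS handshake observed: yes → true
  payload size ≤ 1523 bytes: 59259 ≤ 1523 is false
  source port = 64925: 39293 == 64925 is false
  destination is internal: no → false
  source zone ∈ {corp, guest, mgmt, vpn}: mgmt is in the set → true
Combine:
[1.1] true AND true AND false = false
[1.2.2] false OR true = true
[1.2] false OR true = true
[1] false OR true = true
[root] NOT true = false
Overall: false → dropped

Dropped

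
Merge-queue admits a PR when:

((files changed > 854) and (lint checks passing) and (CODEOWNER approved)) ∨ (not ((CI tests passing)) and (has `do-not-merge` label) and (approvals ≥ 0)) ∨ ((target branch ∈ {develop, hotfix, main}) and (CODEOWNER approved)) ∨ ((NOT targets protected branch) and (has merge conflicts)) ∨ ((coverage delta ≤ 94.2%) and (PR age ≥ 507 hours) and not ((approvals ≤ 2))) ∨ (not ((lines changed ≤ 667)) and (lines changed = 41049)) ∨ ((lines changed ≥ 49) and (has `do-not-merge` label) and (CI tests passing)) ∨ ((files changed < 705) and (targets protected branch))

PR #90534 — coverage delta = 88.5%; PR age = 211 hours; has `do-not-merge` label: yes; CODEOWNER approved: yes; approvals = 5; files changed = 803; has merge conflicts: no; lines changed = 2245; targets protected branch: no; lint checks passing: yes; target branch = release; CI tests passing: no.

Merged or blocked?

Merged

Atomic conditions:
  files changed > 854: 803 > 854 is false
  lint checks passing: yes → true
  CODEOWNER approved: yes → true
  CI tests passing: no → false
  has `do-not-merge` label: yes → true
  approvals ≥ 0: 5 ≥ 0 is true
  target branch ∈ {develop, hotfix, main}: release is not in the set → false
  NOT targets protected branch: no → true
  has merge conflicts: no → false
  coverage delta ≤ 94.2%: 88.5 ≤ 94.2 is true
  PR age ≥ 507 hours: 211 ≥ 507 is false
  approvals ≤ 2: 5 ≤ 2 is false
  lines changed ≤ 667: 2245 ≤ 667 is false
  lines changed = 41049: 2245 == 41049 is false
  lines changed ≥ 49: 2245 ≥ 49 is true
  files changed < 705: 803 < 705 is false
  targets protected branch: no → false
Combine:
[1] false AND true AND true = false
[2.1] NOT false = true
[2] true AND true AND true = true
[3] false AND true = false
[4] true AND false = false
[5.3] NOT false = true
[5] true AND false AND true = false
[6.1] NOT false = true
[6] true AND false = false
[7] true AND true AND false = false
[8] false AND false = false
[root] false OR true OR false OR false OR false OR false OR false OR false = true
Overall: true → merged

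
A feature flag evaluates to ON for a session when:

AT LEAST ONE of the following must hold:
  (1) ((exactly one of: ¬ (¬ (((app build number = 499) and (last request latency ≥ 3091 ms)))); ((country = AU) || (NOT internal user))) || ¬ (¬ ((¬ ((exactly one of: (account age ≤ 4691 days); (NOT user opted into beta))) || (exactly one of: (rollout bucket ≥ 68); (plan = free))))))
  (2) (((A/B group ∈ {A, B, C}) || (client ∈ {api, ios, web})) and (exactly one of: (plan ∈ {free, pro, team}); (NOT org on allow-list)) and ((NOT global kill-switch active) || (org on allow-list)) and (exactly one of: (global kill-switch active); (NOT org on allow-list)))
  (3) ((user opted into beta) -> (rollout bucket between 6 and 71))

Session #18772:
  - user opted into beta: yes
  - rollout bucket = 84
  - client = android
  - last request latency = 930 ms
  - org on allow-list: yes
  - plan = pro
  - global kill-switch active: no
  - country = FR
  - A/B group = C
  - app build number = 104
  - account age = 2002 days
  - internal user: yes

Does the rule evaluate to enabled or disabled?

Atomic conditions:
  app build number = 499: 104 == 499 is false
  last request latency ≥ 3091 ms: 930 ≥ 3091 is false
  country = AU: FR == AU is false
  NOT internal user: yes → false
  account age ≤ 4691 days: 2002 ≤ 4691 is true
  NOT user opted into beta: yes → false
  rollout bucket ≥ 68: 84 ≥ 68 is true
  plan = free: pro == free is false
  A/B group ∈ {A, B, C}: C is in the set → true
  client ∈ {api, ios, web}: android is not in the set → false
  plan ∈ {free, pro, team}: pro is in the set → true
  NOT org on allow-list: yes → false
  NOT global kill-switch active: no → true
  org on allow-list: yes → true
  global kill-switch active: no → false
  user opted into beta: yes → true
  rollout bucket between 6 and 71: 84 in [6, 71] is false
Combine:
[1.1.1.1.1] false AND false = false
[1.1.1.1] NOT false = true
[1.1.1] NOT true = false
[1.1.2] false OR false = false
[1.1] exactly-one(false, false) = false
[1.2.1.1.1.1] exactly-one(true, false) = true
[1.2.1.1.1] NOT true = false
[1.2.1.1.2] exactly-one(true, false) = true
[1.2.1.1] false OR true = true
[1.2.1] NOT true = false
[1.2] NOT false = true
[1] false OR true = true
[2.1] true OR false = true
[2.2] exactly-one(true, false) = true
[2.3] true OR true = true
[2.4] exactly-one(false, false) = false
[2] true AND true AND true AND false = false
[3] true → false = false
[root] true OR false OR false = true
Overall: true → enabled

Enabled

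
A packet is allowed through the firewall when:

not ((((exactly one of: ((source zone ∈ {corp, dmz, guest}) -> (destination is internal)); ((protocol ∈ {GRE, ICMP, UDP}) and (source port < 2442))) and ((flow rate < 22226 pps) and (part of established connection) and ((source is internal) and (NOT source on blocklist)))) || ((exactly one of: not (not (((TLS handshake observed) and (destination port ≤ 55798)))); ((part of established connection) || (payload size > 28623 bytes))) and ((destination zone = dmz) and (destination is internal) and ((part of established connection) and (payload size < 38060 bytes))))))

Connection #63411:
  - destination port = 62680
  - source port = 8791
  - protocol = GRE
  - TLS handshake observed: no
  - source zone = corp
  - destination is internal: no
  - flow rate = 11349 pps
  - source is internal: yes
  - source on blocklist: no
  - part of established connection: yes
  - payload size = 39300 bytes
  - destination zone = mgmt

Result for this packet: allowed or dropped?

Atomic conditions:
  source zone ∈ {corp, dmz, guest}: corp is in the set → true
  destination is internal: no → false
  protocol ∈ {GRE, ICMP, UDP}: GRE is in the set → true
  source port < 2442: 8791 < 2442 is false
  flow rate < 22226 pps: 11349 < 22226 is true
  part of established connection: yes → true
  source is internal: yes → true
  NOT source on blocklist: no → true
  TLS handshake observed: no → false
  destination port ≤ 55798: 62680 ≤ 55798 is false
  payload size > 28623 bytes: 39300 > 28623 is true
  destination zone = dmz: mgmt == dmz is false
  payload size < 38060 bytes: 39300 < 38060 is false
Combine:
[1.1.1.1] true → false = false
[1.1.1.2] true AND false = false
[1.1.1] exactly-one(false, false) = false
[1.1.2.3] true AND true = true
[1.1.2] true AND true AND true = true
[1.1] false AND true = false
[1.2.1.1.1.1] false AND false = false
[1.2.1.1.1] NOT false = true
[1.2.1.1] NOT true = false
[1.2.1.2] true OR true = true
[1.2.1] exactly-one(false, true) = true
[1.2.2.3] true AND false = false
[1.2.2] false AND false AND false = false
[1.2] true AND false = false
[1] false OR false = false
[root] NOT false = true
Overall: true → allowed

Allowed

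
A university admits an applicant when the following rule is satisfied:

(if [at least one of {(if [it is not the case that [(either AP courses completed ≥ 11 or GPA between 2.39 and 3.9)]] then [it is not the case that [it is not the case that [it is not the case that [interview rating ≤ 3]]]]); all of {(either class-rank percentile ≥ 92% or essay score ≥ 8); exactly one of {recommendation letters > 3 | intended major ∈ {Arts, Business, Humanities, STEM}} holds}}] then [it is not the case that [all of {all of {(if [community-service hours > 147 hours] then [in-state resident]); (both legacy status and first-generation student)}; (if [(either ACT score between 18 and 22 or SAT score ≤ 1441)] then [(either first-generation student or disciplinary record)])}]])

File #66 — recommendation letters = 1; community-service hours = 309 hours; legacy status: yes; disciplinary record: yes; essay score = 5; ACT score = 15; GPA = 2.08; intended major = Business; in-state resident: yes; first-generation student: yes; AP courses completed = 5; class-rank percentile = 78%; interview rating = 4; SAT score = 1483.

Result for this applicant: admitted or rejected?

Atomic conditions:
  AP courses completed ≥ 11: 5 ≥ 11 is false
  GPA between 2.39 and 3.9: 2.08 in [2.39, 3.9] is false
  interview rating ≤ 3: 4 ≤ 3 is false
  class-rank percentile ≥ 92%: 78 ≥ 92 is false
  essay score ≥ 8: 5 ≥ 8 is false
  recommendation letters > 3: 1 > 3 is false
  intended major ∈ {Arts, Business, Humanities, STEM}: Business is in the set → true
  community-service hours > 147 hours: 309 > 147 is true
  in-state resident: yes → true
  legacy status: yes → true
  first-generation student: yes → true
  ACT score between 18 and 22: 15 in [18, 22] is false
  SAT score ≤ 1441: 1483 ≤ 1441 is false
  disciplinary record: yes → true
Combine:
[1.1.1.1] false OR false = false
[1.1.1] NOT false = true
[1.1.2.1.1] NOT false = true
[1.1.2.1] NOT true = false
[1.1.2] NOT false = true
[1.1] true → true = true
[1.2.1] false OR false = false
[1.2.2] exactly-one(false, true) = true
[1.2] false AND true = false
[1] true OR false = true
[2.1.1.1] true → true = true
[2.1.1.2] true AND true = true
[2.1.1] true AND true = true
[2.1.2.1] false OR false = false
[2.1.2.2] true OR true = true
[2.1.2] false → true (antecedent false ⇒ implication holds) = true
[2.1] true AND true = true
[2] NOT true = false
[root] true → false = false
Overall: false → rejected

Rejected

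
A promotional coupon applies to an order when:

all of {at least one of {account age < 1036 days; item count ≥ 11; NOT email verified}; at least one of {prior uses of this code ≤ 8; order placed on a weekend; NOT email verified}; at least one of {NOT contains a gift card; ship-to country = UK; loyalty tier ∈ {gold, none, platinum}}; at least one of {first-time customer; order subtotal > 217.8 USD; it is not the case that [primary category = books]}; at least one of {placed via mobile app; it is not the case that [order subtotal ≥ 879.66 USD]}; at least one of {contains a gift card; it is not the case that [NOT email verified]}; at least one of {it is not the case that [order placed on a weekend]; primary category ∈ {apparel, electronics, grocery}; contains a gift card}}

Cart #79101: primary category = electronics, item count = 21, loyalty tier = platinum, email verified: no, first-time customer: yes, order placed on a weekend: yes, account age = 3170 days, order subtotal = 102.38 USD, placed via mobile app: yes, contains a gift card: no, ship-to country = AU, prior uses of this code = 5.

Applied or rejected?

Atomic conditions:
  account age < 1036 days: 3170 < 1036 is false
  item count ≥ 11: 21 ≥ 11 is true
  NOT email verified: no → true
  prior uses of this code ≤ 8: 5 ≤ 8 is true
  order placed on a weekend: yes → true
  NOT contains a gift card: no → true
  ship-to country = UK: AU == UK is false
  loyalty tier ∈ {gold, none, platinum}: platinum is in the set → true
  first-time customer: yes → true
  order subtotal > 217.8 USD: 102.38 > 217.8 is false
  primary category = books: electronics == books is false
  placed via mobile app: yes → true
  order subtotal ≥ 879.66 USD: 102.38 ≥ 879.66 is false
  contains a gift card: no → false
  primary category ∈ {apparel, electronics, grocery}: electronics is in the set → true
Combine:
[1] false OR true OR true = true
[2] true OR true OR true = true
[3] true OR false OR true = true
[4.3] NOT false = true
[4] true OR false OR true = true
[5.2] NOT false = true
[5] true OR true = true
[6.2] NOT true = false
[6] false OR false = false
[7.1] NOT true = false
[7] false OR true OR false = true
[root] true AND true AND true AND true AND true AND false AND true = false
Overall: false → rejected

Rejected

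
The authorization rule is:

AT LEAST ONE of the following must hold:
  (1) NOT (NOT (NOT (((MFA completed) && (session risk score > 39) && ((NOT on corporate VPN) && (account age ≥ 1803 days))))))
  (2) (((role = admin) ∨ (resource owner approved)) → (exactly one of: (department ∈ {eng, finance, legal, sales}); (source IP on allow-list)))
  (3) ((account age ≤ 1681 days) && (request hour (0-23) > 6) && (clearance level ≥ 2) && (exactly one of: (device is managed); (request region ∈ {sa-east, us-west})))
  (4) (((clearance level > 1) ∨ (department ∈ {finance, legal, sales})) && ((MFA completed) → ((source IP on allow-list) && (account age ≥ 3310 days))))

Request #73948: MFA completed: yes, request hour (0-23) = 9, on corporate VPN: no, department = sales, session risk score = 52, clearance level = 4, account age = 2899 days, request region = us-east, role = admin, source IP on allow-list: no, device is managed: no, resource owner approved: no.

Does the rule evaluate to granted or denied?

Granted

Atomic conditions:
  MFA completed: yes → true
  session risk score > 39: 52 > 39 is true
  NOT on corporate VPN: no → true
  account age ≥ 1803 days: 2899 ≥ 1803 is true
  role = admin: admin == admin is true
  resource owner approved: no → false
  department ∈ {eng, finance, legal, sales}: sales is in the set → true
  source IP on allow-list: no → false
  account age ≤ 1681 days: 2899 ≤ 1681 is false
  request hour (0-23) > 6: 9 > 6 is true
  clearance level ≥ 2: 4 ≥ 2 is true
  device is managed: no → false
  request region ∈ {sa-east, us-west}: us-east is not in the set → false
  clearance level > 1: 4 > 1 is true
  department ∈ {finance, legal, sales}: sales is in the set → true
  account age ≥ 3310 days: 2899 ≥ 3310 is false
Combine:
[1.1.1.1.3] true AND true = true
[1.1.1.1] true AND true AND true = true
[1.1.1] NOT true = false
[1.1] NOT false = true
[1] NOT true = false
[2.1] true OR false = true
[2.2] exactly-one(true, false) = true
[2] true → true = true
[3.4] exactly-one(false, false) = false
[3] false AND true AND true AND false = false
[4.1] true OR true = true
[4.2.2] false AND false = false
[4.2] true → false = false
[4] true AND false = false
[root] false OR true OR false OR false = true
Overall: true → granted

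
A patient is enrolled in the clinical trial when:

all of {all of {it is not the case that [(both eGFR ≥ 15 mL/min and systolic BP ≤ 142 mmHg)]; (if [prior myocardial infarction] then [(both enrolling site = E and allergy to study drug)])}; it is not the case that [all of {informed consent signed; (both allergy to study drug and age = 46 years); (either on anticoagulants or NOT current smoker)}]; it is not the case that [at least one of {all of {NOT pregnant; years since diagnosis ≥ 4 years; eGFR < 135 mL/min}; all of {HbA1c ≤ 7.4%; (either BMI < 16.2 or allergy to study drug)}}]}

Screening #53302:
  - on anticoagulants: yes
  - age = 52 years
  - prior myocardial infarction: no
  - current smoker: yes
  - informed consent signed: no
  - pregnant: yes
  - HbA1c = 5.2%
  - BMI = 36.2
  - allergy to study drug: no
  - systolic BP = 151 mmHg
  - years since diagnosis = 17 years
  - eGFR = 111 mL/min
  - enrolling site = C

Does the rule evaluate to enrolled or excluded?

Atomic conditions:
  eGFR ≥ 15 mL/min: 111 ≥ 15 is true
  systolic BP ≤ 142 mmHg: 151 ≤ 142 is false
  prior myocardial infarction: no → false
  enrolling site = E: C == E is false
  allergy to study drug: no → false
  informed consent signed: no → false
  age = 46 years: 52 == 46 is false
  on anticoagulants: yes → true
  NOT current smoker: yes → false
  NOT pregnant: yes → false
  years since diagnosis ≥ 4 years: 17 ≥ 4 is true
  eGFR < 135 mL/min: 111 < 135 is true
  HbA1c ≤ 7.4%: 5.2 ≤ 7.4 is true
  BMI < 16.2: 36.2 < 16.2 is false
Combine:
[1.1.1] true AND false = false
[1.1] NOT false = true
[1.2.2] false AND false = false
[1.2] false → false (antecedent false ⇒ implication holds) = true
[1] true AND true = true
[2.1.2] false AND false = false
[2.1.3] true OR false = true
[2.1] false AND false AND true = false
[2] NOT false = true
[3.1.1] false AND true AND true = false
[3.1.2.2] false OR false = false
[3.1.2] true AND false = false
[3.1] false OR false = false
[3] NOT false = true
[root] true AND true AND true = true
Overall: true → enrolled

Enrolled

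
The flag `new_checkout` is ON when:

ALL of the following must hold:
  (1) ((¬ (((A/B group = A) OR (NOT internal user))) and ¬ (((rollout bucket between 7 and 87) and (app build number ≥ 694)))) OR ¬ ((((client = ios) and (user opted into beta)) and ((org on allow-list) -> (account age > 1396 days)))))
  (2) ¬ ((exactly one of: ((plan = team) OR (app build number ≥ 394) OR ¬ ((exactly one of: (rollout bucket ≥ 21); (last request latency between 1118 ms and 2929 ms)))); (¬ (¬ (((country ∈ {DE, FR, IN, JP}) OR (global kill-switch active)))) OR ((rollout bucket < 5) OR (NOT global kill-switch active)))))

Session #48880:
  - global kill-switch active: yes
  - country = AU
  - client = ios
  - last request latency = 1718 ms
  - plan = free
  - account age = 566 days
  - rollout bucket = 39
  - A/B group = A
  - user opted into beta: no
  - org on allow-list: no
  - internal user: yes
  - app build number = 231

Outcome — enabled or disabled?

Enabled

Atomic conditions:
  A/B group = A: A == A is true
  NOT internal user: yes → false
  rollout bucket between 7 and 87: 39 in [7, 87] is true
  app build number ≥ 694: 231 ≥ 694 is false
  client = ios: ios == ios is true
  user opted into beta: no → false
  org on allow-list: no → false
  account age > 1396 days: 566 > 1396 is false
  plan = team: free == team is false
  app build number ≥ 394: 231 ≥ 394 is false
  rollout bucket ≥ 21: 39 ≥ 21 is true
  last request latency between 1118 ms and 2929 ms: 1718 in [1118, 2929] is true
  country ∈ {DE, FR, IN, JP}: AU is not in the set → false
  global kill-switch active: yes → true
  rollout bucket < 5: 39 < 5 is false
  NOT global kill-switch active: yes → false
Combine:
[1.1.1.1] true OR false = true
[1.1.1] NOT true = false
[1.1.2.1] true AND false = false
[1.1.2] NOT false = true
[1.1] false AND true = false
[1.2.1.1] true AND false = false
[1.2.1.2] false → false (antecedent false ⇒ implication holds) = true
[1.2.1] false AND true = false
[1.2] NOT false = true
[1] false OR true = true
[2.1.1.3.1] exactly-one(true, true) = false
[2.1.1.3] NOT false = true
[2.1.1] false OR false OR true = true
[2.1.2.1.1.1] false OR true = true
[2.1.2.1.1] NOT true = false
[2.1.2.1] NOT false = true
[2.1.2.2] false OR false = false
[2.1.2] true OR false = true
[2.1] exactly-one(true, true) = false
[2] NOT false = true
[root] true AND true = true
Overall: true → enabled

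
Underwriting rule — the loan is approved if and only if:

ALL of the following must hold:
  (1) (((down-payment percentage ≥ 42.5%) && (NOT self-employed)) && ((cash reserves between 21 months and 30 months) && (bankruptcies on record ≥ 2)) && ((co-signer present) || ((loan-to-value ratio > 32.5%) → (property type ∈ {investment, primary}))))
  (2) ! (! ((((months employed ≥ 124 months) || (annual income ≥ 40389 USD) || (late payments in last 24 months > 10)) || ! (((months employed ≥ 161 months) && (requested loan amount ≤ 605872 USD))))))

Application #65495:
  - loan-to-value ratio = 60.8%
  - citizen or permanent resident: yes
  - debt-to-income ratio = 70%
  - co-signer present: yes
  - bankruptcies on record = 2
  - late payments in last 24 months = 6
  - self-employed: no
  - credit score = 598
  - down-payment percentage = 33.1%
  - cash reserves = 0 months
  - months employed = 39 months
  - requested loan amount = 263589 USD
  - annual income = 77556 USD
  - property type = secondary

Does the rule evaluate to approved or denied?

Atomic conditions:
  down-payment percentage ≥ 42.5%: 33.1 ≥ 42.5 is false
  NOT self-employed: no → true
  cash reserves between 21 months and 30 months: 0 in [21, 30] is false
  bankruptcies on record ≥ 2: 2 ≥ 2 is true
  co-signer present: yes → true
  loan-to-value ratio > 32.5%: 60.8 > 32.5 is true
  property type ∈ {investment, primary}: secondary is not in the set → false
  months employed ≥ 124 months: 39 ≥ 124 is false
  annual income ≥ 40389 USD: 77556 ≥ 40389 is true
  late payments in last 24 months > 10: 6 > 10 is false
  months employed ≥ 161 months: 39 ≥ 161 is false
  requested loan amount ≤ 605872 USD: 263589 ≤ 605872 is true
Combine:
[1.1] false AND true = false
[1.2] false AND true = false
[1.3.2] true → false = false
[1.3] true OR false = true
[1] false AND false AND true = false
[2.1.1.1] false OR true OR false = true
[2.1.1.2.1] false AND true = false
[2.1.1.2] NOT false = true
[2.1.1] true OR true = true
[2.1] NOT true = false
[2] NOT false = true
[root] false AND true = false
Overall: false → denied

Denied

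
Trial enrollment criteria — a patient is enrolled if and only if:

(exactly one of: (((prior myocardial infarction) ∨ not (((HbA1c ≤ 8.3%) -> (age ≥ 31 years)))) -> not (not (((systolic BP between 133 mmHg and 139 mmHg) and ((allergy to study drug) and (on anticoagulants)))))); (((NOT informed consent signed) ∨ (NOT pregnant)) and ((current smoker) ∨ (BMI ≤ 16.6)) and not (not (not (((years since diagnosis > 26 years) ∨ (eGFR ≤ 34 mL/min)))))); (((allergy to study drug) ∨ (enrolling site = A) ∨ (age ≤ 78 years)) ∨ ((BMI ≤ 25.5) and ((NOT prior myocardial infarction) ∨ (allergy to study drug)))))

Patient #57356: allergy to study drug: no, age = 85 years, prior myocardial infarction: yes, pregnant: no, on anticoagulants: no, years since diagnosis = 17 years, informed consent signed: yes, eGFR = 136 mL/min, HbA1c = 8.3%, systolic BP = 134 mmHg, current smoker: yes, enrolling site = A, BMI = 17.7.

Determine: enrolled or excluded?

Atomic conditions:
  prior myocardial infarction: yes → true
  HbA1c ≤ 8.3%: 8.3 ≤ 8.3 is true
  age ≥ 31 years: 85 ≥ 31 is true
  systolic BP between 133 mmHg and 139 mmHg: 134 in [133, 139] is true
  allergy to study drug: no → false
  on anticoagulants: no → false
  NOT informed consent signed: yes → false
  NOT pregnant: no → true
  current smoker: yes → true
  BMI ≤ 16.6: 17.7 ≤ 16.6 is false
  years since diagnosis > 26 years: 17 > 26 is false
  eGFR ≤ 34 mL/min: 136 ≤ 34 is false
  enrolling site = A: A == A is true
  age ≤ 78 years: 85 ≤ 78 is false
  BMI ≤ 25.5: 17.7 ≤ 25.5 is true
  NOT prior myocardial infarction: yes → false
Combine:
[1.1.2.1] true → true = true
[1.1.2] NOT true = false
[1.1] true OR false = true
[1.2.1.1.2] false AND false = false
[1.2.1.1] true AND false = false
[1.2.1] NOT false = true
[1.2] NOT true = false
[1] true → false = false
[2.1] false OR true = true
[2.2] true OR false = true
[2.3.1.1.1] false OR false = false
[2.3.1.1] NOT false = true
[2.3.1] NOT true = false
[2.3] NOT false = true
[2] true AND true AND true = true
[3.1] false OR true OR false = true
[3.2.2] false OR false = false
[3.2] true AND false = false
[3] true OR false = true
[root] exactly-one(false, true, true) = false
Overall: false → excluded

Excluded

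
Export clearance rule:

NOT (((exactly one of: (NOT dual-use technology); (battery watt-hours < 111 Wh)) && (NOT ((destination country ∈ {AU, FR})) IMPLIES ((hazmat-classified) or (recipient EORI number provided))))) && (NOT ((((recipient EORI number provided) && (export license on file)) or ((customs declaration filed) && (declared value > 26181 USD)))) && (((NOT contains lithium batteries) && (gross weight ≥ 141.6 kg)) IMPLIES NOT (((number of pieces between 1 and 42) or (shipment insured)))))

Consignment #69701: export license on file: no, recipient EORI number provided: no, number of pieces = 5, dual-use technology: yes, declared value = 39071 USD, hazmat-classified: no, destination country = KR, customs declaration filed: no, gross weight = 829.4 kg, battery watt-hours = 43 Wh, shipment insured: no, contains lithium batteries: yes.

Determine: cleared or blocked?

Atomic conditions:
  NOT dual-use technology: yes → false
  battery watt-hours < 111 Wh: 43 < 111 is true
  destination country ∈ {AU, FR}: KR is not in the set → false
  hazmat-classified: no → false
  recipient EORI number provided: no → false
  export license on file: no → false
  customs declaration filed: no → false
  declared value > 26181 USD: 39071 > 26181 is true
  NOT contains lithium batteries: yes → false
  gross weight ≥ 141.6 kg: 829.4 ≥ 141.6 is true
  number of pieces between 1 and 42: 5 in [1, 42] is true
  shipment insured: no → false
Combine:
[1.1.1] exactly-one(false, true) = true
[1.1.2.1] NOT false = true
[1.1.2.2] false OR false = false
[1.1.2] true → false = false
[1.1] true AND false = false
[1] NOT false = true
[2.1.1.1] false AND false = false
[2.1.1.2] false AND true = false
[2.1.1] false OR false = false
[2.1] NOT false = true
[2.2.1] false AND true = false
[2.2.2.1] true OR false = true
[2.2.2] NOT true = false
[2.2] false → false (antecedent false ⇒ implication holds) = true
[2] true AND true = true
[root] true AND true = true
Overall: true → cleared

Cleared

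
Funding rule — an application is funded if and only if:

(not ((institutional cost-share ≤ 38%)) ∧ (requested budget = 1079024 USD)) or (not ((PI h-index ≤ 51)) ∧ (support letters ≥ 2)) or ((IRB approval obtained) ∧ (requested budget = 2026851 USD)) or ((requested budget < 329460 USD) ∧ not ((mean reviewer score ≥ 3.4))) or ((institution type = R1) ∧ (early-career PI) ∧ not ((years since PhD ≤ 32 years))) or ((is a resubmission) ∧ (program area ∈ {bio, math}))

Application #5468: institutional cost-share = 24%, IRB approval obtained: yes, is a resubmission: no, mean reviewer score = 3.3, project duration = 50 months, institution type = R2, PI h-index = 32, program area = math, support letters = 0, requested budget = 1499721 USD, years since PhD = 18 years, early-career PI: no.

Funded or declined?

Declined

Atomic conditions:
  institutional cost-share ≤ 38%: 24 ≤ 38 is true
  requested budget = 1079024 USD: 1499721 == 1079024 is false
  PI h-index ≤ 51: 32 ≤ 51 is true
  support letters ≥ 2: 0 ≥ 2 is false
  IRB approval obtained: yes → true
  requested budget = 2026851 USD: 1499721 == 2026851 is false
  requested budget < 329460 USD: 1499721 < 329460 is false
  mean reviewer score ≥ 3.4: 3.3 ≥ 3.4 is false
  institution type = R1: R2 == R1 is false
  early-career PI: no → false
  years since PhD ≤ 32 years: 18 ≤ 32 is true
  is a resubmission: no → false
  program area ∈ {bio, math}: math is in the set → true
Combine:
[1.1] NOT true = false
[1] false AND false = false
[2.1] NOT true = false
[2] false AND false = false
[3] true AND false = false
[4.2] NOT false = true
[4] false AND true = false
[5.3] NOT true = false
[5] false AND false AND false = false
[6] false AND true = false
[root] false OR false OR false OR false OR false OR false = false
Overall: false → declined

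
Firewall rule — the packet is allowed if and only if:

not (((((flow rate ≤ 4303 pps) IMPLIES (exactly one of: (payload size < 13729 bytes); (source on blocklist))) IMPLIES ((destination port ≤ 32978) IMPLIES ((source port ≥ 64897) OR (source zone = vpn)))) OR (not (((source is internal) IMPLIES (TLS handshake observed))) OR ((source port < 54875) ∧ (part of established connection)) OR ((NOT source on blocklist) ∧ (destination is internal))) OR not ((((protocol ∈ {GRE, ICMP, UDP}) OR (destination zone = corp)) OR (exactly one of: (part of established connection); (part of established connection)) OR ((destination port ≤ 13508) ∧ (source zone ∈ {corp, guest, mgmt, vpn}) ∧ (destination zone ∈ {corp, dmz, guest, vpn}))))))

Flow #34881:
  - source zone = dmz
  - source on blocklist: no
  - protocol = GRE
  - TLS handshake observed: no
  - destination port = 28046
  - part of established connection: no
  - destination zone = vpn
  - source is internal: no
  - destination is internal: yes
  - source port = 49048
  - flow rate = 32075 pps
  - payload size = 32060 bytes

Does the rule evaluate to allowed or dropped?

Atomic conditions:
  flow rate ≤ 4303 pps: 32075 ≤ 4303 is false
  payload size < 13729 bytes: 32060 < 13729 is false
  source on blocklist: no → false
  destination port ≤ 32978: 28046 ≤ 32978 is true
  source port ≥ 64897: 49048 ≥ 64897 is false
  source zone = vpn: dmz == vpn is false
  source is internal: no → false
  TLS handshake observed: no → false
  source port < 54875: 49048 < 54875 is true
  part of established connection: no → false
  NOT source on blocklist: no → true
  destination is internal: yes → true
  protocol ∈ {GRE, ICMP, UDP}: GRE is in the set → true
  destination zone = corp: vpn == corp is false
  destination port ≤ 13508: 28046 ≤ 13508 is false
  source zone ∈ {corp, guest, mgmt, vpn}: dmz is not in the set → false
  destination zone ∈ {corp, dmz, guest, vpn}: vpn is in the set → true
Combine:
[1.1.1.2] exactly-one(false, false) = false
[1.1.1] false → false (antecedent false ⇒ implication holds) = true
[1.1.2.2] false OR false = false
[1.1.2] true → false = false
[1.1] true → false = false
[1.2.1.1] false → false (antecedent false ⇒ implication holds) = true
[1.2.1] NOT true = false
[1.2.2] true AND false = false
[1.2.3] true AND true = true
[1.2] false OR false OR true = true
[1.3.1.1] true OR false = true
[1.3.1.2] exactly-one(false, false) = false
[1.3.1.3] false AND false AND true = false
[1.3.1] true OR false OR false = true
[1.3] NOT true = false
[1] false OR true OR false = true
[root] NOT true = false
Overall: false → dropped

Dropped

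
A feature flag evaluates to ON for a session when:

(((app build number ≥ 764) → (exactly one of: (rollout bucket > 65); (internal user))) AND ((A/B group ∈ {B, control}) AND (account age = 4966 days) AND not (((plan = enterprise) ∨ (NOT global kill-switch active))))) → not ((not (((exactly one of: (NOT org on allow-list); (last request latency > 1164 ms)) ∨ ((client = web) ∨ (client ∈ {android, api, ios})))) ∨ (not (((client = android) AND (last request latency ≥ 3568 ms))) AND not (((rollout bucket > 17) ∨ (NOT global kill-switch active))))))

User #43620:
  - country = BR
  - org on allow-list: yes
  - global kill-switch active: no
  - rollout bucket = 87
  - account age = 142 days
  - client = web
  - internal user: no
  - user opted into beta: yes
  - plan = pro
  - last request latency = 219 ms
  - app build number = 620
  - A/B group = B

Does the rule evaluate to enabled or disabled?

Enabled

Atomic conditions:
  app build number ≥ 764: 620 ≥ 764 is false
  rollout bucket > 65: 87 > 65 is true
  internal user: no → false
  A/B group ∈ {B, control}: B is in the set → true
  account age = 4966 days: 142 == 4966 is false
  plan = enterprise: pro == enterprise is false
  NOT global kill-switch active: no → true
  NOT org on allow-list: yes → false
  last request latency > 1164 ms: 219 > 1164 is false
  client = web: web == web is true
  client ∈ {android, api, ios}: web is not in the set → false
  client = android: web == android is false
  last request latency ≥ 3568 ms: 219 ≥ 3568 is false
  rollout bucket > 17: 87 > 17 is true
Combine:
[1.1.2] exactly-one(true, false) = true
[1.1] false → true (antecedent false ⇒ implication holds) = true
[1.2.3.1] false OR true = true
[1.2.3] NOT true = false
[1.2] true AND false AND false = false
[1] true AND false = false
[2.1.1.1.1] exactly-one(false, false) = false
[2.1.1.1.2] true OR false = true
[2.1.1.1] false OR true = true
[2.1.1] NOT true = false
[2.1.2.1.1] false AND false = false
[2.1.2.1] NOT false = true
[2.1.2.2.1] true OR true = true
[2.1.2.2] NOT true = false
[2.1.2] true AND false = false
[2.1] false OR false = false
[2] NOT false = true
[root] false → true (antecedent false ⇒ implication holds) = true
Overall: true → enabled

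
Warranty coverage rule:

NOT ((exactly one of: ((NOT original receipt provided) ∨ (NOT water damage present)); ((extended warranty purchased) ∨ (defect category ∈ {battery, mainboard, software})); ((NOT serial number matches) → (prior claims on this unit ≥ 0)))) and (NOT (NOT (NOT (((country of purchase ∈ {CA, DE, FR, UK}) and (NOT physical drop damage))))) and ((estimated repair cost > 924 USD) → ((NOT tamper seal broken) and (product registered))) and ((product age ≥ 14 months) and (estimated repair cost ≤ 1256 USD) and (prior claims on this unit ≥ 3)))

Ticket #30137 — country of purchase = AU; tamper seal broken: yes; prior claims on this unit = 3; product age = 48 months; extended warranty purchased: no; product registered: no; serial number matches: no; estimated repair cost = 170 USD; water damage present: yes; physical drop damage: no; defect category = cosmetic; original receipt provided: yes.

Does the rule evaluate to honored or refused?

Refused

Atomic conditions:
  NOT original receipt provided: yes → false
  NOT water damage present: yes → false
  extended warranty purchased: no → false
  defect category ∈ {battery, mainboard, software}: cosmetic is not in the set → false
  NOT serial number matches: no → true
  prior claims on this unit ≥ 0: 3 ≥ 0 is true
  country of purchase ∈ {CA, DE, FR, UK}: AU is not in the set → false
  NOT physical drop damage: no → true
  estimated repair cost > 924 USD: 170 > 924 is false
  NOT tamper seal broken: yes → false
  product registered: no → false
  product age ≥ 14 months: 48 ≥ 14 is true
  estimated repair cost ≤ 1256 USD: 170 ≤ 1256 is true
  prior claims on this unit ≥ 3: 3 ≥ 3 is true
Combine:
[1.1.1] false OR false = false
[1.1.2] false OR false = false
[1.1.3] true → true = true
[1.1] exactly-one(false, false, true) = true
[1] NOT true = false
[2.1.1.1.1] false AND true = false
[2.1.1.1] NOT false = true
[2.1.1] NOT true = false
[2.1] NOT false = true
[2.2.2] false AND false = false
[2.2] false → false (antecedent false ⇒ implication holds) = true
[2.3] true AND true AND true = true
[2] true AND true AND true = true
[root] false AND true = false
Overall: false → refused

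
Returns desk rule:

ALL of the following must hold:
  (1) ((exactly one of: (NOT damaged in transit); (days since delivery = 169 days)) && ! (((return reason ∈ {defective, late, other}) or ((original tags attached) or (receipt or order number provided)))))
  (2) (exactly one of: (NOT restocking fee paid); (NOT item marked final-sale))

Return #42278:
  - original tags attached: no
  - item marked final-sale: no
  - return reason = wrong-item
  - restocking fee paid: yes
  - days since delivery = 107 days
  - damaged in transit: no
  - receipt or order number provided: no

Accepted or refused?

Atomic conditions:
  NOT damaged in transit: no → true
  days since delivery = 169 days: 107 == 169 is false
  return reason ∈ {defective, late, other}: wrong-item is not in the set → false
  original tags attached: no → false
  receipt or order number provided: no → false
  NOT restocking fee paid: yes → false
  NOT item marked final-sale: no → true
Combine:
[1.1] exactly-one(true, false) = true
[1.2.1.2] false OR false = false
[1.2.1] false OR false = false
[1.2] NOT false = true
[1] true AND true = true
[2] exactly-one(false, true) = true
[root] true AND true = true
Overall: true → accepted

Accepted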